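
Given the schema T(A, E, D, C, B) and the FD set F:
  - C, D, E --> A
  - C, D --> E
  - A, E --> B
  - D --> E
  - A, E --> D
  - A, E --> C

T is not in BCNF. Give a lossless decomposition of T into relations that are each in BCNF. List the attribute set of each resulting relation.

{A, B, C, D}; {D, E}

Candidate keys of the original relation: {A, D}, {A, E}, {C, D}.
Within {A, B, C, D, E}: {D}⁺ ∩ {A, B, C, D, E} = {D, E}, not the whole set, so D --> E violates BCNF; decompose into {D, E} and {A, B, C, D}.
{D, E}: every determinant is a superkey — BCNF.
{A, B, C, D}: every determinant is a superkey — BCNF.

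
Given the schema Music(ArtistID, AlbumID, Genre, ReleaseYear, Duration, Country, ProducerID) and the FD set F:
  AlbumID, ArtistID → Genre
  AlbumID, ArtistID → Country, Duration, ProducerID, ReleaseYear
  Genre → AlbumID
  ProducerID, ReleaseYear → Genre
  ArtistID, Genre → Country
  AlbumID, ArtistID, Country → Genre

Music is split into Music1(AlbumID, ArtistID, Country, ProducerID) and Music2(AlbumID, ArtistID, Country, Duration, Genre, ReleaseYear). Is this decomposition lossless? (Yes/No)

Common attributes: {AlbumID, ArtistID, Country}; their closure is {AlbumID, ArtistID, Country, Duration, Genre, ProducerID, ReleaseYear}.
Since Music1 ⊆ {AlbumID, ArtistID, Country, Duration, Genre, ProducerID, ReleaseYear}, the intersection is a superkey of Music1; the decomposition is lossless.

Yes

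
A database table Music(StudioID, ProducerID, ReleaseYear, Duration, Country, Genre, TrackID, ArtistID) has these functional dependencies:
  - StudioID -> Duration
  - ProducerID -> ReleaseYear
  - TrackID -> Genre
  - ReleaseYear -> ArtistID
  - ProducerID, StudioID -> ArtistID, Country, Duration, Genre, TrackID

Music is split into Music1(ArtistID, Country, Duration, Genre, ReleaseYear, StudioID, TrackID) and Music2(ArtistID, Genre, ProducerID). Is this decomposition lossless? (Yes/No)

No

The shared attributes are {ArtistID, Genre} and {ArtistID, Genre}⁺ = {ArtistID, Genre}.
Music1 ⊄ {ArtistID, Genre} and Music2 ⊄ {ArtistID, Genre}, so the split is lossy.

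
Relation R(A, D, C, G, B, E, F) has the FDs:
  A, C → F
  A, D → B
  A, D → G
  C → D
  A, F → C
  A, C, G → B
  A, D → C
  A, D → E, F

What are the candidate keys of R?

{A} never appears on the right of any FD, so every key must include it.
{A, C} is a candidate key since {A, C}⁺ = {A, B, C, D, E, F, G} covers every attribute.
{A, D} is a candidate key since {A, D}⁺ = {A, B, C, D, E, F, G} covers every attribute.
{A, F} is a candidate key since {A, F}⁺ = {A, B, C, D, E, F, G} covers every attribute.
Any other superkey properly contains one of these, so there are no further candidate keys.

{A, C}, {A, D}, {A, F}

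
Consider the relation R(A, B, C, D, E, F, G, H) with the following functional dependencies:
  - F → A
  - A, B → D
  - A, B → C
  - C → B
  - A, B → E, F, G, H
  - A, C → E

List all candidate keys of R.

{A, B}⁺ = {A, B, C, D, E, F, G, H}, which is every attribute, so {A, B} is a candidate key.
{A, C}⁺ = {A, B, C, D, E, F, G, H}, which is every attribute, so {A, C} is a candidate key.
{B, F}⁺ = {A, B, C, D, E, F, G, H}, which is every attribute, so {B, F} is a candidate key.
{C, F}⁺ = {A, B, C, D, E, F, G, H}, which is every attribute, so {C, F} is a candidate key.
Any other superkey properly contains one of these, so there are no further candidate keys.

{A, B}, {A, C}, {B, F}, {C, F}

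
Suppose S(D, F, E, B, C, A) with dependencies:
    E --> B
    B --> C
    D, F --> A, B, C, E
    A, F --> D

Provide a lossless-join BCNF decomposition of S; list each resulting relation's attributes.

Candidate keys of the original relation: {A, F}, {D, F}.
In {A, B, C, D, E, F}, {E} is not a superkey ({E}⁺ restricted to this set is {B, C, E}), so split on E --> B, C into {B, C, E} and {A, D, E, F}.
In {B, C, E}, {B} is not a superkey ({B}⁺ restricted to this set is {B, C}), so split on B --> C into {B, C} and {B, E}.
{B, C} has no BCNF violation.
{B, E} has no BCNF violation.
{A, D, E, F} has no BCNF violation.

{A, D, E, F}; {B, C}; {B, E}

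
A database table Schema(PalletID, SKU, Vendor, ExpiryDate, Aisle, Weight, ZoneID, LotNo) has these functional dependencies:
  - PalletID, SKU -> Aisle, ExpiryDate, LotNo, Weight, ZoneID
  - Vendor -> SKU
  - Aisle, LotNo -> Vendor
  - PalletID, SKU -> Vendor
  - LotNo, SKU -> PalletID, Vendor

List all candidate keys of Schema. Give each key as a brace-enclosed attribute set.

{Aisle, LotNo}, {LotNo, SKU}, {LotNo, Vendor}, {PalletID, SKU}, {PalletID, Vendor}

Closure of {Aisle, LotNo} is {Aisle, ExpiryDate, LotNo, PalletID, SKU, Vendor, Weight, ZoneID}, the whole schema; {Aisle, LotNo} is a candidate key.
Closure of {LotNo, SKU} is {Aisle, ExpiryDate, LotNo, PalletID, SKU, Vendor, Weight, ZoneID}, the whole schema; {LotNo, SKU} is a candidate key.
Closure of {LotNo, Vendor} is {Aisle, ExpiryDate, LotNo, PalletID, SKU, Vendor, Weight, ZoneID}, the whole schema; {LotNo, Vendor} is a candidate key.
Closure of {PalletID, SKU} is {Aisle, ExpiryDate, LotNo, PalletID, SKU, Vendor, Weight, ZoneID}, the whole schema; {PalletID, SKU} is a candidate key.
Closure of {PalletID, Vendor} is {Aisle, ExpiryDate, LotNo, PalletID, SKU, Vendor, Weight, ZoneID}, the whole schema; {PalletID, Vendor} is a candidate key.
These are minimal and exhaustive — every other superkey contains one of them.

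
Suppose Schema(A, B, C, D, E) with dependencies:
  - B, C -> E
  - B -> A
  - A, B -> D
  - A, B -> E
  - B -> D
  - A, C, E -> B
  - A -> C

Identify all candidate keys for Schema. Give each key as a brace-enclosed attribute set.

{B} is a candidate key since {B}⁺ = {A, B, C, D, E} covers every attribute.
{A, E} is a candidate key since {A, E}⁺ = {A, B, C, D, E} covers every attribute.
These are minimal and exhaustive — every other superkey contains one of them.

{A, E}, {B}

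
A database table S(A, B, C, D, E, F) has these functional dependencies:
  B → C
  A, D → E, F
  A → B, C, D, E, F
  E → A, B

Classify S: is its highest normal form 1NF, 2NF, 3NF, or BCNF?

2NF

Candidate keys: {A}, {E}. Prime attributes: {A, E}.
B → C breaks BCNF: {B}⁺ = {B, C}, so {B} is not a superkey.
Because {C} is non-prime and the left side of B → C is not a superkey, the relation is not in 3NF.
Every candidate key is a single attribute, so no partial dependency is possible; 2NF holds.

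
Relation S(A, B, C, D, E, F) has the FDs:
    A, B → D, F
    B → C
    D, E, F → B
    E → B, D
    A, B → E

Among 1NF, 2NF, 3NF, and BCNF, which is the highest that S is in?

1NF

Candidate keys: {A, B}, {A, E}. Prime attributes: {A, B, E}.
For B → C we have {B}⁺ = {B, C}; {B} is not a superkey, so BCNF fails.
B → C determines the non-prime attribute {C} from a non-superkey — 3NF is violated.
The proper key subset {B} of {A, B} determines non-prime {C}, so the relation is not even in 2NF.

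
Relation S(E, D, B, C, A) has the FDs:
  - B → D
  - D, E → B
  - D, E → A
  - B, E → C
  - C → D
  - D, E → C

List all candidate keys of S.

No FD produces {E}, so it must be in every candidate key.
{B, E}⁺ = {A, B, C, D, E}, which is every attribute, so {B, E} is a candidate key.
{C, E}⁺ = {A, B, C, D, E}, which is every attribute, so {C, E} is a candidate key.
{D, E}⁺ = {A, B, C, D, E}, which is every attribute, so {D, E} is a candidate key.
These are minimal and exhaustive — every other superkey contains one of them.

{B, E}, {C, E}, {D, E}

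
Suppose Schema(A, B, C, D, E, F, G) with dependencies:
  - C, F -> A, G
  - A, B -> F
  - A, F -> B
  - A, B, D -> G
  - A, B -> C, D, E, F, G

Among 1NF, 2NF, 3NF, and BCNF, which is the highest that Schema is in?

Candidate keys: {A, B}, {A, F}, {C, F}. Prime attributes: {A, B, C, F}.
Every FD has a superkey on the left, so the relation is in BCNF.

BCNF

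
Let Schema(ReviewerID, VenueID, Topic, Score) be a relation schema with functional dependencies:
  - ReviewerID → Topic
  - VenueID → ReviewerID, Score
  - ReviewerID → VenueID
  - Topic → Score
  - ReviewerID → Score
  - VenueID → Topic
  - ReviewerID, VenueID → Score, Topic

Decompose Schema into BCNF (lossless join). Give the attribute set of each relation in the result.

Candidate keys of the original relation: {ReviewerID}, {VenueID}.
{ReviewerID, Score, Topic, VenueID}: {Topic} determines {Score, Topic} here but is not a superkey — split on Topic → Score, giving {Score, Topic} and {ReviewerID, Topic, VenueID}.
{Score, Topic} has no BCNF violation.
{ReviewerID, Topic, VenueID} has no BCNF violation.

{ReviewerID, Topic, VenueID}; {Score, Topic}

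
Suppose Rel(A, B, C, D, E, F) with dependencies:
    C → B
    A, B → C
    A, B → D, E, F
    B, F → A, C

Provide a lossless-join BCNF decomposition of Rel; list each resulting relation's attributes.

{A, C, D, E, F}; {B, C}

Candidate keys of the original relation: {A, B}, {A, C}, {B, F}, {C, F}.
In {A, B, C, D, E, F}, {C} is not a superkey ({C}⁺ restricted to this set is {B, C}), so split on C → B into {B, C} and {A, C, D, E, F}.
{B, C}: every determinant is a superkey — BCNF.
{A, C, D, E, F}: every determinant is a superkey — BCNF.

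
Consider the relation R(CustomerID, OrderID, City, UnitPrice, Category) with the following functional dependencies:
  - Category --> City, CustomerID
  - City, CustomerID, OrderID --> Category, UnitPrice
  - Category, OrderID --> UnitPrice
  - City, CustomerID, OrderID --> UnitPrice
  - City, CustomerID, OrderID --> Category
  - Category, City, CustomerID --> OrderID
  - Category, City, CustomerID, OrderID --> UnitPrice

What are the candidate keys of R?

{Category} is a candidate key since {Category}⁺ = {Category, City, CustomerID, OrderID, UnitPrice} covers every attribute.
{City, CustomerID, OrderID} is a candidate key since {City, CustomerID, OrderID}⁺ = {Category, City, CustomerID, OrderID, UnitPrice} covers every attribute.
No proper subset of any of these is a key, and no other minimal superkey exists.

{Category}, {City, CustomerID, OrderID}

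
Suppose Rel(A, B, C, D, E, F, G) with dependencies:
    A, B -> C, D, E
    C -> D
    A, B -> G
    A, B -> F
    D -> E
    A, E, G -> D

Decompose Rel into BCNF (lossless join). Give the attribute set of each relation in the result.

Candidate key of the original relation: {A, B}.
{A, B, C, D, E, F, G}: {C} determines {C, D, E} here but is not a superkey — split on C -> D, E, giving {C, D, E} and {A, B, C, F, G}.
{C, D, E}: {D} determines {D, E} here but is not a superkey — split on D -> E, giving {D, E} and {C, D}.
{D, E} is in BCNF.
{C, D} is in BCNF.
{A, B, C, F, G} is in BCNF.

{A, B, C, F, G}; {C, D}; {D, E}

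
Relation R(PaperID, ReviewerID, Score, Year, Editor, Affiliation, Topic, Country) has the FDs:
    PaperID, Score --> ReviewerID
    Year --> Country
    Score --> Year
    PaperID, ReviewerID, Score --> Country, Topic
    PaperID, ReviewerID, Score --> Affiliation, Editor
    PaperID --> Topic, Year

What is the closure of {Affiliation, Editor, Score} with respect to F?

{Affiliation, Country, Editor, Score, Year}

Start with {Affiliation, Editor, Score}.
Score --> Year applies; add {Year} → now {Affiliation, Editor, Score, Year}.
Year --> Country applies; add {Country} → now {Affiliation, Country, Editor, Score, Year}.
No further FD applies.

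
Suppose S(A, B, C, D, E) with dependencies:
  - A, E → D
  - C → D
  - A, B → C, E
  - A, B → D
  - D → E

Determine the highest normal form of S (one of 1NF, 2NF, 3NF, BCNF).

2NF

Candidate key: {A, B}. Prime attributes: {A, B}.
A, E → D: {A, E}⁺ = {A, D, E}, which is not all of the attributes, so the left side is not a superkey — BCNF is violated.
Because {D} is non-prime and the left side of A, E → D is not a superkey, the relation is not in 3NF.
No non-prime attribute depends on a proper subset of any candidate key, so 2NF holds.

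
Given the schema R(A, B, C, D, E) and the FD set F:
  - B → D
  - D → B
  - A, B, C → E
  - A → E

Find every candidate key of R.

No FD produces {A, C}, so they must be in every candidate key.
{A, B, C}⁺ = {A, B, C, D, E}, which is every attribute, so {A, B, C} is a candidate key.
{A, C, D}⁺ = {A, B, C, D, E}, which is every attribute, so {A, C, D} is a candidate key.
No proper subset of any of these is a key, and no other minimal superkey exists.

{A, B, C}, {A, C, D}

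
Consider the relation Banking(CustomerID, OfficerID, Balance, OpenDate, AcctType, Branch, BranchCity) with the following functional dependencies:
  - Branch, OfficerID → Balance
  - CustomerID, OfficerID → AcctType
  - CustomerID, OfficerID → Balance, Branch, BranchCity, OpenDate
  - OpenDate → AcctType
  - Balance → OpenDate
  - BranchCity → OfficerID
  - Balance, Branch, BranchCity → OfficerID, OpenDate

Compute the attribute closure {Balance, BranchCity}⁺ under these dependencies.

Start with {Balance, BranchCity}.
Balance → OpenDate applies; add {OpenDate} → now {Balance, BranchCity, OpenDate}.
BranchCity → OfficerID applies; add {OfficerID} → now {Balance, BranchCity, OfficerID, OpenDate}.
OpenDate → AcctType applies; add {AcctType} → now {AcctType, Balance, BranchCity, OfficerID, OpenDate}.
No further FD applies.

{AcctType, Balance, BranchCity, OfficerID, OpenDate}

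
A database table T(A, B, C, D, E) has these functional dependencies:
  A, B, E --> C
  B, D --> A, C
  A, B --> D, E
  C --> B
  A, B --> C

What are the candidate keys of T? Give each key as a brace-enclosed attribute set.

{A, B} is a candidate key since {A, B}⁺ = {A, B, C, D, E} covers every attribute.
{A, C} is a candidate key since {A, C}⁺ = {A, B, C, D, E} covers every attribute.
{B, D} is a candidate key since {B, D}⁺ = {A, B, C, D, E} covers every attribute.
{C, D} is a candidate key since {C, D}⁺ = {A, B, C, D, E} covers every attribute.
Any other superkey properly contains one of these, so there are no further candidate keys.

{A, B}, {A, C}, {B, D}, {C, D}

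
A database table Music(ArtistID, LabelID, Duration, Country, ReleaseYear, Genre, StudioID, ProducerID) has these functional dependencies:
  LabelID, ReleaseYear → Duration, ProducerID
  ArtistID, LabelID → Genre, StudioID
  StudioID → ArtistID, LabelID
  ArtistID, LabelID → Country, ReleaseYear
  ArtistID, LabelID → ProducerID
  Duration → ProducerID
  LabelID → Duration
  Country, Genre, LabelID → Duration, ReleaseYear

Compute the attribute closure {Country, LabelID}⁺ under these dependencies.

Start with {Country, LabelID}.
LabelID → Duration applies; add {Duration} → now {Country, Duration, LabelID}.
Duration → ProducerID applies; add {ProducerID} → now {Country, Duration, LabelID, ProducerID}.
No further FD applies.

{Country, Duration, LabelID, ProducerID}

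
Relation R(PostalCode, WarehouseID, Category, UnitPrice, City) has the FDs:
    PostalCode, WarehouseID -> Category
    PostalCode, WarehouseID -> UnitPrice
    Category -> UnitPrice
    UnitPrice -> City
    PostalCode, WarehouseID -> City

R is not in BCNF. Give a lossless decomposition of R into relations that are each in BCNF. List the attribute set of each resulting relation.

{Category, PostalCode, WarehouseID}; {Category, UnitPrice}; {City, UnitPrice}

Candidate key of the original relation: {PostalCode, WarehouseID}.
In {Category, City, PostalCode, UnitPrice, WarehouseID}, {Category} is not a superkey ({Category}⁺ restricted to this set is {Category, City, UnitPrice}), so split on Category -> City, UnitPrice into {Category, City, UnitPrice} and {Category, PostalCode, WarehouseID}.
In {Category, City, UnitPrice}, {UnitPrice} is not a superkey ({UnitPrice}⁺ restricted to this set is {City, UnitPrice}), so split on UnitPrice -> City into {City, UnitPrice} and {Category, UnitPrice}.
{City, UnitPrice} has no BCNF violation.
{Category, UnitPrice} has no BCNF violation.
{Category, PostalCode, WarehouseID} has no BCNF violation.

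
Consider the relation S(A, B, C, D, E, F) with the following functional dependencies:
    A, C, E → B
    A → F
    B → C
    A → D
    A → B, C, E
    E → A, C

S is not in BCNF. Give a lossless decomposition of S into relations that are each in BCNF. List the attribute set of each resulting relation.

{A, B, D, E, F}; {B, C}

Candidate keys of the original relation: {A}, {E}.
In {A, B, C, D, E, F}, {B} is not a superkey ({B}⁺ restricted to this set is {B, C}), so split on B → C into {B, C} and {A, B, D, E, F}.
{B, C}: every determinant is a superkey — BCNF.
{A, B, D, E, F}: every determinant is a superkey — BCNF.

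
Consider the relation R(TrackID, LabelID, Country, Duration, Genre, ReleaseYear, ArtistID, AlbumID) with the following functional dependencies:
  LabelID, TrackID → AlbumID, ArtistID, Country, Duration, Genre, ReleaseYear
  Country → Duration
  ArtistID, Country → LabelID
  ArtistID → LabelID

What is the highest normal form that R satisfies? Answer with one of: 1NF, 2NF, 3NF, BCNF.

Candidate keys: {ArtistID, TrackID}, {LabelID, TrackID}. Prime attributes: {ArtistID, LabelID, TrackID}.
For Country → Duration we have {Country}⁺ = {Country, Duration}; {Country} is not a superkey, so BCNF fails.
Country → Duration determines the non-prime attribute {Duration} from a non-superkey — 3NF is violated.
No proper subset of a key has a non-prime attribute in its closure, so there is no partial dependency; 2NF holds.

2NF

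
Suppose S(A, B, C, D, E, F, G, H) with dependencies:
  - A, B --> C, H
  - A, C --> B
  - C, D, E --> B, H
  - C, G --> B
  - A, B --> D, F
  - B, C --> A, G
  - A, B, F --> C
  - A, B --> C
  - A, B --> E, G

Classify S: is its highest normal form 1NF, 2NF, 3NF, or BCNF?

BCNF

Candidate keys: {A, B}, {A, C}, {B, C}, {C, D, E}, {C, G}. Prime attributes: {A, B, C, D, E, G}.
The left-hand side of every FD is a superkey, so BCNF is satisfied.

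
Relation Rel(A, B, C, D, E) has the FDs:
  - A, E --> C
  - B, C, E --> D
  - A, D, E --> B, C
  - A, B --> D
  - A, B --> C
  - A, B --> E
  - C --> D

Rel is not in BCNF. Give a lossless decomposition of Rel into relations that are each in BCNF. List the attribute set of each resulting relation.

{A, B, C, E}; {C, D}

Candidate keys of the original relation: {A, B}, {A, E}.
{A, B, C, D, E}: {B, C, E} determines {B, C, D, E} here but is not a superkey — split on B, C, E --> D, giving {B, C, D, E} and {A, B, C, E}.
{B, C, D, E}: {C} determines {C, D} here but is not a superkey — split on C --> D, giving {C, D} and {B, C, E}.
{C, D}: every determinant is a superkey — BCNF.
{B, C, E}: every determinant is a superkey — BCNF.
{A, B, C, E}: every determinant is a superkey — BCNF.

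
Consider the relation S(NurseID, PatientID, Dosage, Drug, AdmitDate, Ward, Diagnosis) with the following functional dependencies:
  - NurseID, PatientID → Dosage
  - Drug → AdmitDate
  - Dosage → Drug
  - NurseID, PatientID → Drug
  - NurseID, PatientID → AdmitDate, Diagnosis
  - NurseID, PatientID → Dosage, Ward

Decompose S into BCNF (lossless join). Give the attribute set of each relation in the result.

{AdmitDate, Drug}; {Diagnosis, Dosage, NurseID, PatientID, Ward}; {Dosage, Drug}

Candidate key of the original relation: {NurseID, PatientID}.
In {AdmitDate, Diagnosis, Dosage, Drug, NurseID, PatientID, Ward}, {Drug} is not a superkey ({Drug}⁺ restricted to this set is {AdmitDate, Drug}), so split on Drug → AdmitDate into {AdmitDate, Drug} and {Diagnosis, Dosage, Drug, NurseID, PatientID, Ward}.
{AdmitDate, Drug} has no BCNF violation.
In {Diagnosis, Dosage, Drug, NurseID, PatientID, Ward}, {Dosage} is not a superkey ({Dosage}⁺ restricted to this set is {Dosage, Drug}), so split on Dosage → Drug into {Dosage, Drug} and {Diagnosis, Dosage, NurseID, PatientID, Ward}.
{Dosage, Drug} has no BCNF violation.
{Diagnosis, Dosage, NurseID, PatientID, Ward} has no BCNF violation.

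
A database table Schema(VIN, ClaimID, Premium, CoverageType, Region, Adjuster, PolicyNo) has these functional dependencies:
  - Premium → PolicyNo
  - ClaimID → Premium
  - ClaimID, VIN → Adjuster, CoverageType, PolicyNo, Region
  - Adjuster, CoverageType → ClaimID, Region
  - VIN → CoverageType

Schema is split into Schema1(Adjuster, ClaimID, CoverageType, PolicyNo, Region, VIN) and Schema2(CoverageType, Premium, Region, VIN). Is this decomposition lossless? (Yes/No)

Common attributes: {CoverageType, Region, VIN}; their closure is {CoverageType, Region, VIN}.
Neither Schema1 nor Schema2 is contained in that closure, so the decomposition is lossy.

No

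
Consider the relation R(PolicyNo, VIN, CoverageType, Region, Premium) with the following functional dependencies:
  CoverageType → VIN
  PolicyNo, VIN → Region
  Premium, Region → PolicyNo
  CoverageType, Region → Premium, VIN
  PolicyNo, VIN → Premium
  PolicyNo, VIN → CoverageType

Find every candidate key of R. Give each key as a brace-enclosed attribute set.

Closure of {CoverageType, PolicyNo} is {CoverageType, PolicyNo, Premium, Region, VIN}, the whole schema; {CoverageType, PolicyNo} is a candidate key.
Closure of {CoverageType, Region} is {CoverageType, PolicyNo, Premium, Region, VIN}, the whole schema; {CoverageType, Region} is a candidate key.
Closure of {PolicyNo, VIN} is {CoverageType, PolicyNo, Premium, Region, VIN}, the whole schema; {PolicyNo, VIN} is a candidate key.
Closure of {Premium, Region, VIN} is {CoverageType, PolicyNo, Premium, Region, VIN}, the whole schema; {Premium, Region, VIN} is a candidate key.
No proper subset of any of these is a key, and no other minimal superkey exists.

{CoverageType, PolicyNo}, {CoverageType, Region}, {PolicyNo, VIN}, {Premium, Region, VIN}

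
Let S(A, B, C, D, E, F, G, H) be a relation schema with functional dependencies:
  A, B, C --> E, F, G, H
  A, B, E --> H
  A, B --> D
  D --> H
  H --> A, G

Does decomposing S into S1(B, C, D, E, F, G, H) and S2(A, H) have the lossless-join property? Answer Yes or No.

Yes

The shared attributes are {H} and {H}⁺ = {A, G, H}.
S2 is contained in that closure, so S1 ∩ S2 --> S2 holds and the join is lossless.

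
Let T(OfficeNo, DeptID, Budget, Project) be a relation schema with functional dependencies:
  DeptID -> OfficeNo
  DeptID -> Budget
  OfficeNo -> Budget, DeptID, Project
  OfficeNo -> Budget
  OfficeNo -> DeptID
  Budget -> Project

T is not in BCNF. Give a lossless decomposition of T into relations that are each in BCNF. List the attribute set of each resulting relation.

{Budget, DeptID, OfficeNo}; {Budget, Project}

Candidate keys of the original relation: {DeptID}, {OfficeNo}.
{Budget, DeptID, OfficeNo, Project}: {Budget} determines {Budget, Project} here but is not a superkey — split on Budget -> Project, giving {Budget, Project} and {Budget, DeptID, OfficeNo}.
{Budget, Project}: every determinant is a superkey — BCNF.
{Budget, DeptID, OfficeNo}: every determinant is a superkey — BCNF.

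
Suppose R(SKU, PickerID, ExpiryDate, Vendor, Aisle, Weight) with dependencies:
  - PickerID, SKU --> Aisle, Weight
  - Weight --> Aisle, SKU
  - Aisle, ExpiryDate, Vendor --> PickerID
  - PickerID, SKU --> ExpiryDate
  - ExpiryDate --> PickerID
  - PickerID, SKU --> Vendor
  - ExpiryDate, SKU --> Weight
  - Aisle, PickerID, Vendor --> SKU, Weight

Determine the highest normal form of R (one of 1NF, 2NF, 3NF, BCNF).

Candidate keys: {Aisle, ExpiryDate, Vendor}, {Aisle, PickerID, Vendor}, {ExpiryDate, SKU}, {ExpiryDate, Weight}, {PickerID, SKU}, {PickerID, Weight}. Prime attributes: {Aisle, ExpiryDate, PickerID, SKU, Vendor, Weight}.
Weight --> Aisle, SKU: {Weight}⁺ = {Aisle, SKU, Weight}, which is not all of the attributes, so the left side is not a superkey — BCNF is violated.
Since {Aisle, SKU} ⊆ prime attributes and every other non-superkey FD also has a prime right side, the schema is in 3NF.

3NF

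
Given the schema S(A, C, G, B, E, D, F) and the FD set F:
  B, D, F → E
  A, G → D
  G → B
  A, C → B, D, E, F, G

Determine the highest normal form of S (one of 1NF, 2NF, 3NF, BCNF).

2NF

Candidate key: {A, C}. Prime attributes: {A, C}.
B, D, F → E: {B, D, F}⁺ = {B, D, E, F}, which is not all of the attributes, so the left side is not a superkey — BCNF is violated.
Because {E} is non-prime and the left side of B, D, F → E is not a superkey, the relation is not in 3NF.
No proper subset of a key has a non-prime attribute in its closure, so there is no partial dependency; 2NF holds.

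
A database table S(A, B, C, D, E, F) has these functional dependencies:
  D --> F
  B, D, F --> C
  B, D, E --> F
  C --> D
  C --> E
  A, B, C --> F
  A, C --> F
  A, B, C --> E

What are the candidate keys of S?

No FD produces {A, B}, so they must be in every candidate key.
{A, B, C}⁺ = {A, B, C, D, E, F} — all of the relation — so {A, B, C} is a candidate key.
{A, B, D}⁺ = {A, B, C, D, E, F} — all of the relation — so {A, B, D} is a candidate key.
No proper subset of any of these is a key, and no other minimal superkey exists.

{A, B, C}, {A, B, D}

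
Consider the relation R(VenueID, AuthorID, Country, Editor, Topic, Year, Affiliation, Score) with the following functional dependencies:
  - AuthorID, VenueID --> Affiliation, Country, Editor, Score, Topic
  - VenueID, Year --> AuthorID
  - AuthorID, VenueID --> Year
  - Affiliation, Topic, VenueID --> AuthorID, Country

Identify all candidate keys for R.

{Affiliation, Topic, VenueID}, {AuthorID, VenueID}, {VenueID, Year}

Attributes never on any right-hand side: {VenueID} — every candidate key must contain it.
{AuthorID, VenueID}⁺ = {Affiliation, AuthorID, Country, Editor, Score, Topic, VenueID, Year} — all of the relation — so {AuthorID, VenueID} is a candidate key.
{VenueID, Year}⁺ = {Affiliation, AuthorID, Country, Editor, Score, Topic, VenueID, Year} — all of the relation — so {VenueID, Year} is a candidate key.
{Affiliation, Topic, VenueID}⁺ = {Affiliation, AuthorID, Country, Editor, Score, Topic, VenueID, Year} — all of the relation — so {Affiliation, Topic, VenueID} is a candidate key.
These are minimal and exhaustive — every other superkey contains one of them.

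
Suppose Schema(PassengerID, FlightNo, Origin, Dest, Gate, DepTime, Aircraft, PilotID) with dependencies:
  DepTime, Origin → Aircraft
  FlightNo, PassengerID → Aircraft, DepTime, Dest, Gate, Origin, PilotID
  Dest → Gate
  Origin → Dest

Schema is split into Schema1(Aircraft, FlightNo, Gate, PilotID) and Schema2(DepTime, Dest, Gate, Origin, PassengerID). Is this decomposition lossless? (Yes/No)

Common attributes: {Gate}; their closure is {Gate}.
Schema1 ⊄ {Gate} and Schema2 ⊄ {Gate}, so the split is lossy.

No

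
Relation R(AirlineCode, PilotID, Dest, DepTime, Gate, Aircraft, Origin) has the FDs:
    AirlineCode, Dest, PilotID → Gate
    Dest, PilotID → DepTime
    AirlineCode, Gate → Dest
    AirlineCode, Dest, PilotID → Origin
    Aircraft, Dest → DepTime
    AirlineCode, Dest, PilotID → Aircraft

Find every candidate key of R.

No FD produces {AirlineCode, PilotID}, so they must be in every candidate key.
{AirlineCode, Dest, PilotID} is a candidate key since {AirlineCode, Dest, PilotID}⁺ = {Aircraft, AirlineCode, DepTime, Dest, Gate, Origin, PilotID} covers every attribute.
{AirlineCode, Gate, PilotID} is a candidate key since {AirlineCode, Gate, PilotID}⁺ = {Aircraft, AirlineCode, DepTime, Dest, Gate, Origin, PilotID} covers every attribute.
Any other superkey properly contains one of these, so there are no further candidate keys.

{AirlineCode, Dest, PilotID}, {AirlineCode, Gate, PilotID}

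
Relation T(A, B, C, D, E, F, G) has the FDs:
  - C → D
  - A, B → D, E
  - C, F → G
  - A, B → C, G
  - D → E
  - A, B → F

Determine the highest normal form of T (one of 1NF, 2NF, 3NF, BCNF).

2NF

Candidate key: {A, B}. Prime attributes: {A, B}.
For C → D we have {C}⁺ = {C, D, E}; {C} is not a superkey, so BCNF fails.
C → D has non-prime {D} on the right and a non-superkey on the left, so 3NF fails.
No proper subset of a key has a non-prime attribute in its closure, so there is no partial dependency; 2NF holds.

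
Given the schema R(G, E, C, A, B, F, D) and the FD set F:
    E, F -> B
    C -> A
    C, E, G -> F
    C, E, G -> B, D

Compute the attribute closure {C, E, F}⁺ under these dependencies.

{A, B, C, E, F}

Start with {C, E, F}.
E, F -> B applies; add {B} → now {B, C, E, F}.
C -> A applies; add {A} → now {A, B, C, E, F}.
No further FD applies.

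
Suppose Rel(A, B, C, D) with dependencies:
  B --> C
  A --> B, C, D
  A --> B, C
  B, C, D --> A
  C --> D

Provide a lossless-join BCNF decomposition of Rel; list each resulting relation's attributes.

{A, B, C}; {C, D}

Candidate keys of the original relation: {A}, {B}.
Within {A, B, C, D}: {C}⁺ ∩ {A, B, C, D} = {C, D}, not the whole set, so C --> D violates BCNF; decompose into {C, D} and {A, B, C}.
{C, D} is in BCNF.
{A, B, C} is in BCNF.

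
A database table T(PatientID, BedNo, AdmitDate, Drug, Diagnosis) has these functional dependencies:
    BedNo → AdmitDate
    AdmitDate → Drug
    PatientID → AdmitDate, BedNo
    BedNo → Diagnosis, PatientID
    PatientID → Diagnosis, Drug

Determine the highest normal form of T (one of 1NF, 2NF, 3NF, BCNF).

Candidate keys: {BedNo}, {PatientID}. Prime attributes: {BedNo, PatientID}.
AdmitDate → Drug breaks BCNF: {AdmitDate}⁺ = {AdmitDate, Drug}, so {AdmitDate} is not a superkey.
Because {Drug} is non-prime and the left side of AdmitDate → Drug is not a superkey, the relation is not in 3NF.
With only single-attribute keys there can be no partial dependency, so 2NF holds.

2NF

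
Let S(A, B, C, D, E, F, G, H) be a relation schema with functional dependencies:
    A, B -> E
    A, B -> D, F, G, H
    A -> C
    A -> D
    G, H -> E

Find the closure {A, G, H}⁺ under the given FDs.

{A, C, D, E, G, H}

Start with {A, G, H}.
A -> C applies; add {C} → now {A, C, G, H}.
A -> D applies; add {D} → now {A, C, D, G, H}.
G, H -> E applies; add {E} → now {A, C, D, E, G, H}.
No further FD applies.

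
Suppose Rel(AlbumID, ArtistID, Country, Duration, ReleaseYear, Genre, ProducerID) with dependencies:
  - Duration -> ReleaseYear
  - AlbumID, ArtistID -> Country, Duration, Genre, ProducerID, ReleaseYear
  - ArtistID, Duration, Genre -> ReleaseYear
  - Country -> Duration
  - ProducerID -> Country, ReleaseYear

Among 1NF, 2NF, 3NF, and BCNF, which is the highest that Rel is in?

2NF

Candidate key: {AlbumID, ArtistID}. Prime attributes: {AlbumID, ArtistID}.
Duration -> ReleaseYear breaks BCNF: {Duration}⁺ = {Duration, ReleaseYear}, so {Duration} is not a superkey.
Because {ReleaseYear} is non-prime and the left side of Duration -> ReleaseYear is not a superkey, the relation is not in 3NF.
Checking every proper subset of each key, none determines a non-prime attribute — 2NF is satisfied.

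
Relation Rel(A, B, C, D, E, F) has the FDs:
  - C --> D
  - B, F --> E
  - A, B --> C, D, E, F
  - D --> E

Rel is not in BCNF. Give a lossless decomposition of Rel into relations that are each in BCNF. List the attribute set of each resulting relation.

Candidate key of the original relation: {A, B}.
Within {A, B, C, D, E, F}: {C}⁺ ∩ {A, B, C, D, E, F} = {C, D, E}, not the whole set, so C --> D, E violates BCNF; decompose into {C, D, E} and {A, B, C, F}.
Within {C, D, E}: {D}⁺ ∩ {C, D, E} = {D, E}, not the whole set, so D --> E violates BCNF; decompose into {D, E} and {C, D}.
{D, E} has no BCNF violation.
{C, D} has no BCNF violation.
{A, B, C, F} has no BCNF violation.

{A, B, C, F}; {C, D}; {D, E}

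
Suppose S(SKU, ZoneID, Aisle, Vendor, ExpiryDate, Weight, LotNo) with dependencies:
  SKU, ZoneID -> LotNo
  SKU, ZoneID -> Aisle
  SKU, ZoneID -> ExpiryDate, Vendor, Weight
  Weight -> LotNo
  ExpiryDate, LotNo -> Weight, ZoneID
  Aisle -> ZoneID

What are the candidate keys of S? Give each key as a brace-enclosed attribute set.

No FD produces {SKU}, so it must be in every candidate key.
Closure of {Aisle, SKU} is {Aisle, ExpiryDate, LotNo, SKU, Vendor, Weight, ZoneID}, the whole schema; {Aisle, SKU} is a candidate key.
Closure of {SKU, ZoneID} is {Aisle, ExpiryDate, LotNo, SKU, Vendor, Weight, ZoneID}, the whole schema; {SKU, ZoneID} is a candidate key.
Closure of {ExpiryDate, LotNo, SKU} is {Aisle, ExpiryDate, LotNo, SKU, Vendor, Weight, ZoneID}, the whole schema; {ExpiryDate, LotNo, SKU} is a candidate key.
Closure of {ExpiryDate, SKU, Weight} is {Aisle, ExpiryDate, LotNo, SKU, Vendor, Weight, ZoneID}, the whole schema; {ExpiryDate, SKU, Weight} is a candidate key.
No proper subset of any of these is a key, and no other minimal superkey exists.

{Aisle, SKU}, {ExpiryDate, LotNo, SKU}, {ExpiryDate, SKU, Weight}, {SKU, ZoneID}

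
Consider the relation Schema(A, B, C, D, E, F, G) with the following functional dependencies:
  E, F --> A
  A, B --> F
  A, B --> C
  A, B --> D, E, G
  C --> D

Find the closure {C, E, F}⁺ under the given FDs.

Start with {C, E, F}.
E, F --> A applies; add {A} → now {A, C, E, F}.
C --> D applies; add {D} → now {A, C, D, E, F}.
No further FD applies.

{A, C, D, E, F}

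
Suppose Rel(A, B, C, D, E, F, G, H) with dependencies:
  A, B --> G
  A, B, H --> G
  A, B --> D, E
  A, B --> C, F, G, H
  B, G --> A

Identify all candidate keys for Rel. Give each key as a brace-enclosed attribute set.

{A, B}, {B, G}

Attributes never on any right-hand side: {B} — every candidate key must contain it.
Closure of {A, B} is {A, B, C, D, E, F, G, H}, the whole schema; {A, B} is a candidate key.
Closure of {B, G} is {A, B, C, D, E, F, G, H}, the whole schema; {B, G} is a candidate key.
Any other superkey properly contains one of these, so there are no further candidate keys.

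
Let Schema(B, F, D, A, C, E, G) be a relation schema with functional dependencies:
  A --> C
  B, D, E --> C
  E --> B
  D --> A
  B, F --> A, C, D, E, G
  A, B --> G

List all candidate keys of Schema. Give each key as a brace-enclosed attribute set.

No FD produces {F}, so it must be in every candidate key.
{B, F} is a candidate key since {B, F}⁺ = {A, B, C, D, E, F, G} covers every attribute.
{E, F} is a candidate key since {E, F}⁺ = {A, B, C, D, E, F, G} covers every attribute.
Any other superkey properly contains one of these, so there are no further candidate keys.

{B, F}, {E, F}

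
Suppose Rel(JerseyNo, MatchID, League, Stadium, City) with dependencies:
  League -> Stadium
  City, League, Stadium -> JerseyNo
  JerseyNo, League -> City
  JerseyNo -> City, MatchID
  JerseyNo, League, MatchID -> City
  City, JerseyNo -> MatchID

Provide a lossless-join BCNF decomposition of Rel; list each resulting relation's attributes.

Candidate keys of the original relation: {City, League}, {JerseyNo, League}.
{City, JerseyNo, League, MatchID, Stadium}: {League} determines {League, Stadium} here but is not a superkey — split on League -> Stadium, giving {League, Stadium} and {City, JerseyNo, League, MatchID}.
{League, Stadium} is in BCNF.
{City, JerseyNo, League, MatchID}: {JerseyNo} determines {City, JerseyNo, MatchID} here but is not a superkey — split on JerseyNo -> City, MatchID, giving {City, JerseyNo, MatchID} and {JerseyNo, League}.
{City, JerseyNo, MatchID} is in BCNF.
{JerseyNo, League} is in BCNF.

{City, JerseyNo, MatchID}; {JerseyNo, League}; {League, Stadium}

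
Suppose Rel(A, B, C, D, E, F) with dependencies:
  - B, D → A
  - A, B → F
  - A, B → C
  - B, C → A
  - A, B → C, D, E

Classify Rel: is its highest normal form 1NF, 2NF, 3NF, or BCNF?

Candidate keys: {A, B}, {B, C}, {B, D}. Prime attributes: {A, B, C, D}.
The left-hand side of every FD is a superkey, so BCNF is satisfied.

BCNF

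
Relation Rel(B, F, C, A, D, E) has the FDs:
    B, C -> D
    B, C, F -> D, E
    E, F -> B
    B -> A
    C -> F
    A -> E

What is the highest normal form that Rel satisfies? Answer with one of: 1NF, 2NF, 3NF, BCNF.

Candidate keys: {A, C}, {B, C}, {C, E}. Prime attributes: {A, B, C, E}.
E, F -> B: {E, F}⁺ = {A, B, E, F}, which is not all of the attributes, so the left side is not a superkey — BCNF is violated.
Because {F} is non-prime and the left side of C -> F is not a superkey, the relation is not in 3NF.
{C} is a proper subset of the key {A, C}, and {C}⁺ contains the non-prime attribute {F} — a partial dependency, so 2NF is violated.

1NF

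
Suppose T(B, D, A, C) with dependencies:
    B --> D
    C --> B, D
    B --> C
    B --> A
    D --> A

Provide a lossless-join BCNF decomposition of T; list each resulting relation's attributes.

{A, D}; {B, C, D}

Candidate keys of the original relation: {B}, {C}.
{A, B, C, D}: {D} determines {A, D} here but is not a superkey — split on D --> A, giving {A, D} and {B, C, D}.
{A, D} has no BCNF violation.
{B, C, D} has no BCNF violation.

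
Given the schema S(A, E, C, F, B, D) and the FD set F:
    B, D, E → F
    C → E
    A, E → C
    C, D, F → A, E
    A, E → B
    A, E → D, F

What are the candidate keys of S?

{A, C}, {A, E}, {B, C, D}, {C, D, F}

Closure of {A, C} is {A, B, C, D, E, F}, the whole schema; {A, C} is a candidate key.
Closure of {A, E} is {A, B, C, D, E, F}, the whole schema; {A, E} is a candidate key.
Closure of {B, C, D} is {A, B, C, D, E, F}, the whole schema; {B, C, D} is a candidate key.
Closure of {C, D, F} is {A, B, C, D, E, F}, the whole schema; {C, D, F} is a candidate key.
Any other superkey properly contains one of these, so there are no further candidate keys.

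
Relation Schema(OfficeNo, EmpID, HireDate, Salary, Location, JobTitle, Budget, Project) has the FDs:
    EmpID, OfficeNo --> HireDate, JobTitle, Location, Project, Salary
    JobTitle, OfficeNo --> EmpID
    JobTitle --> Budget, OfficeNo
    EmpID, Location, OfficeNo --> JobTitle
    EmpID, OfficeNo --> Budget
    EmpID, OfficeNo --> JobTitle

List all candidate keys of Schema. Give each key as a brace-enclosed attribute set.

{JobTitle}⁺ = {Budget, EmpID, HireDate, JobTitle, Location, OfficeNo, Project, Salary} — all of the relation — so {JobTitle} is a candidate key.
{EmpID, OfficeNo}⁺ = {Budget, EmpID, HireDate, JobTitle, Location, OfficeNo, Project, Salary} — all of the relation — so {EmpID, OfficeNo} is a candidate key.
These are minimal and exhaustive — every other superkey contains one of them.

{EmpID, OfficeNo}, {JobTitle}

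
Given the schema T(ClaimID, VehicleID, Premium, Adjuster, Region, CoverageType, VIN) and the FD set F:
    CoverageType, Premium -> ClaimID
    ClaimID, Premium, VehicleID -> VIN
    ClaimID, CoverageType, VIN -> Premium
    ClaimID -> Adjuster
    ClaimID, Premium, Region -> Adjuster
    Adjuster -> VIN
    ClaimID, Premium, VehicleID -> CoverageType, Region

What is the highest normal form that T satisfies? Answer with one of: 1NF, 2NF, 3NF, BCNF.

Candidate keys: {ClaimID, CoverageType, VehicleID}, {ClaimID, Premium, VehicleID}, {CoverageType, Premium, VehicleID}. Prime attributes: {ClaimID, CoverageType, Premium, VehicleID}.
CoverageType, Premium -> ClaimID: {CoverageType, Premium}⁺ = {Adjuster, ClaimID, CoverageType, Premium, VIN}, which is not all of the attributes, so the left side is not a superkey — BCNF is violated.
ClaimID -> Adjuster has non-prime {Adjuster} on the right and a non-superkey on the left, so 3NF fails.
Since {ClaimID} ⊂ {ClaimID, CoverageType, VehicleID} and {ClaimID}⁺ ⊇ {Adjuster, VIN} with {Adjuster, VIN} non-prime, there is a partial dependency; 2NF fails.

1NF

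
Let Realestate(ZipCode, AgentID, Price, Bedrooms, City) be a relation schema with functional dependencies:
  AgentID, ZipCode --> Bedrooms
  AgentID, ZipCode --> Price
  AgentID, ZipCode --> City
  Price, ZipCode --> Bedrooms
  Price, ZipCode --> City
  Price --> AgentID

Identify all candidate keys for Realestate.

Attributes never on any right-hand side: {ZipCode} — every candidate key must contain it.
Closure of {AgentID, ZipCode} is {AgentID, Bedrooms, City, Price, ZipCode}, the whole schema; {AgentID, ZipCode} is a candidate key.
Closure of {Price, ZipCode} is {AgentID, Bedrooms, City, Price, ZipCode}, the whole schema; {Price, ZipCode} is a candidate key.
No proper subset of any of these is a key, and no other minimal superkey exists.

{AgentID, ZipCode}, {Price, ZipCode}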